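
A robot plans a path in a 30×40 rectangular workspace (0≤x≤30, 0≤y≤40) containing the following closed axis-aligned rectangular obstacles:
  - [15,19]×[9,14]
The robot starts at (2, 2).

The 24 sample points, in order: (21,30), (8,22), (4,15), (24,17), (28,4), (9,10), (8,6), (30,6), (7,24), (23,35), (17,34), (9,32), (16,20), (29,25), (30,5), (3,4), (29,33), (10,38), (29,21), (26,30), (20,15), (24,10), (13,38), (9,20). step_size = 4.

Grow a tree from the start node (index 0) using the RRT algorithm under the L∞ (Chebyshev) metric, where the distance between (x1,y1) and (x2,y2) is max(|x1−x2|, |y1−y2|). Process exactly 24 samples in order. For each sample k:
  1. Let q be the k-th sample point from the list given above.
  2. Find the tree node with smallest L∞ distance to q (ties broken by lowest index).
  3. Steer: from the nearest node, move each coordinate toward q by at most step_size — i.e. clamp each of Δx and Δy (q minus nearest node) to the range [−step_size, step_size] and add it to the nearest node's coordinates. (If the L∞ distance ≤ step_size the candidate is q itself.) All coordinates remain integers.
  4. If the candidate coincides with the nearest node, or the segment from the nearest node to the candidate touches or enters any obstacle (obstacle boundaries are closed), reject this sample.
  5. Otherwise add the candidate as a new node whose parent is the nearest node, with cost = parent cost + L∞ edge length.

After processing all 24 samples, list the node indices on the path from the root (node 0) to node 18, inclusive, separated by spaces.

1. q=(21,30) nearest=0 d=28 new=(6,6) → add node 1 parent=0 cost=4
2. q=(8,22) nearest=1 d=16 new=(8,10) → add node 2 parent=1 cost=8
3. q=(4,15) nearest=2 d=5 new=(4,14) → add node 3 parent=2 cost=12
4. q=(24,17) nearest=2 d=16 new=(12,14) → add node 4 parent=2 cost=12
5. q=(28,4) nearest=4 d=16 new=(16,10) → blocked by [15,19]×[9,14], reject
6. q=(9,10) nearest=2 d=1 new=(9,10) → add node 5 parent=2 cost=9
7. q=(8,6) nearest=1 d=2 new=(8,6) → add node 6 parent=1 cost=6
8. q=(30,6) nearest=4 d=18 new=(16,10) → blocked by [15,19]×[9,14], reject
9. q=(7,24) nearest=3 d=10 new=(7,18) → add node 7 parent=3 cost=16
10. q=(23,35) nearest=7 d=17 new=(11,22) → add node 8 parent=7 cost=20
11. q=(17,34) nearest=8 d=12 new=(15,26) → add node 9 parent=8 cost=24
12. q=(9,32) nearest=9 d=6 new=(11,30) → add node 10 parent=9 cost=28
13. q=(16,20) nearest=8 d=5 new=(15,20) → add node 11 parent=8 cost=24
14. q=(29,25) nearest=9 d=14 new=(19,25) → add node 12 parent=9 cost=28
15. q=(30,5) nearest=11 d=15 new=(19,16) → add node 13 parent=11 cost=28
16. q=(3,4) nearest=0 d=2 new=(3,4) → add node 14 parent=0 cost=2
17. q=(29,33) nearest=12 d=10 new=(23,29) → add node 15 parent=12 cost=32
18. q=(10,38) nearest=10 d=8 new=(10,34) → add node 16 parent=10 cost=32
19. q=(29,21) nearest=15 d=8 new=(27,25) → add node 17 parent=15 cost=36
20. q=(26,30) nearest=15 d=3 new=(26,30) → add node 18 parent=15 cost=35
21. q=(20,15) nearest=13 d=1 new=(20,15) → add node 19 parent=13 cost=29
22. q=(24,10) nearest=19 d=5 new=(24,11) → add node 20 parent=19 cost=33
23. q=(13,38) nearest=16 d=4 new=(13,38) → add node 21 parent=16 cost=36
24. q=(9,20) nearest=7 d=2 new=(9,20) → add node 22 parent=7 cost=18

Path: 0 1 2 3 7 8 9 12 15 18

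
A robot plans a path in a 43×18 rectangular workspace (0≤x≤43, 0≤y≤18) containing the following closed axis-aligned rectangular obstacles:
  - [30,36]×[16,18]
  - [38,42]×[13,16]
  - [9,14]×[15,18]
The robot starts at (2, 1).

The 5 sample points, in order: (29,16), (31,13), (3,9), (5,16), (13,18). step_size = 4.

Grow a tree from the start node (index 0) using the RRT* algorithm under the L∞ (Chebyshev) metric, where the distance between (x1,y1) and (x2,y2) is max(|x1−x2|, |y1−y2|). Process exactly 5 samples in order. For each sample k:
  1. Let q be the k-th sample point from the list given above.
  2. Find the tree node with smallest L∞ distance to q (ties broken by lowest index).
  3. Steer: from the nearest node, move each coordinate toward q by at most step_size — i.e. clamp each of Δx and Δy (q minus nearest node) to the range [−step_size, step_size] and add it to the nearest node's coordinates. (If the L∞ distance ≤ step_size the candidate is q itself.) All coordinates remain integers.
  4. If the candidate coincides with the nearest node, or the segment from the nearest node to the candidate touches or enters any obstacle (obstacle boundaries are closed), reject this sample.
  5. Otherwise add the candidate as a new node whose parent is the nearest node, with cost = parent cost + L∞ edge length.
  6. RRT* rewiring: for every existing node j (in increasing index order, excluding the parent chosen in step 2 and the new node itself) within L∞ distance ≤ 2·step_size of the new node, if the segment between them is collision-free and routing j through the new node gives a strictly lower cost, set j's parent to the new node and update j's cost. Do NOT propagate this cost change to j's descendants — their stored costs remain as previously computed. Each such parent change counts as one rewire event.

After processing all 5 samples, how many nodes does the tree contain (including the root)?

Node count: 5

1. q=(29,16) nearest=0 d=27 new=(6,5) → add node 1 parent=0 cost=4
2. q=(31,13) nearest=1 d=25 new=(10,9) → add node 2 parent=1 cost=8
3. q=(3,9) nearest=1 d=4 new=(3,9) → add node 3 parent=1 cost=8
4. q=(5,16) nearest=2 d=7 new=(6,13) → add node 4 parent=2 cost=12
5. q=(13,18) nearest=4 d=7 new=(10,17) → blocked by [9,14]×[15,18], reject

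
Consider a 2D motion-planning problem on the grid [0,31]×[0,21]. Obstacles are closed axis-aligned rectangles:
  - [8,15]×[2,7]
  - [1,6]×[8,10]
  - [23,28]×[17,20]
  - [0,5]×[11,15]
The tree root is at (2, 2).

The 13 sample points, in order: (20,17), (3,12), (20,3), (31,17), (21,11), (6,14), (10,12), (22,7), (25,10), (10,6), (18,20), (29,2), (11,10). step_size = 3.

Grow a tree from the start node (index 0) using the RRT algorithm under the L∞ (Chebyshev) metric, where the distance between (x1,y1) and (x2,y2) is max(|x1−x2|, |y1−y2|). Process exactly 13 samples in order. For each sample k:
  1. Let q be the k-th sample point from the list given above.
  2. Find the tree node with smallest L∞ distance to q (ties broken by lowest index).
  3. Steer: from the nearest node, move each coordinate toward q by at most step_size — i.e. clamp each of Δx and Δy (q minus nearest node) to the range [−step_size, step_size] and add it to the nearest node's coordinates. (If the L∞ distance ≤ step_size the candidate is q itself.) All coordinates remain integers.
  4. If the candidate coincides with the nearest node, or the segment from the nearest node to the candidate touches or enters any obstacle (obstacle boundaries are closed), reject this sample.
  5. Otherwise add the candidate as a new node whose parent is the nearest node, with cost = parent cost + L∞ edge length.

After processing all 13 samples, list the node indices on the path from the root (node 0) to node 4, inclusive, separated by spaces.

1. q=(20,17) nearest=0 d=18 new=(5,5) → add node 1 parent=0 cost=3
2. q=(3,12) nearest=1 d=7 new=(3,8) → blocked by [1,6]×[8,10], reject
3. q=(20,3) nearest=1 d=15 new=(8,3) → blocked by [8,15]×[2,7], reject
4. q=(31,17) nearest=1 d=26 new=(8,8) → add node 2 parent=1 cost=6
5. q=(21,11) nearest=2 d=13 new=(11,11) → add node 3 parent=2 cost=9
6. q=(6,14) nearest=3 d=5 new=(8,14) → add node 4 parent=3 cost=12
7. q=(10,12) nearest=3 d=1 new=(10,12) → add node 5 parent=3 cost=10
8. q=(22,7) nearest=3 d=11 new=(14,8) → add node 6 parent=3 cost=12
9. q=(25,10) nearest=6 d=11 new=(17,10) → add node 7 parent=6 cost=15
10. q=(10,6) nearest=2 d=2 new=(10,6) → blocked by [8,15]×[2,7], reject
11. q=(18,20) nearest=5 d=8 new=(13,15) → add node 8 parent=5 cost=13
12. q=(29,2) nearest=7 d=12 new=(20,7) → add node 9 parent=7 cost=18
13. q=(11,10) nearest=3 d=1 new=(11,10) → add node 10 parent=3 cost=10

Path: 0 1 2 3 4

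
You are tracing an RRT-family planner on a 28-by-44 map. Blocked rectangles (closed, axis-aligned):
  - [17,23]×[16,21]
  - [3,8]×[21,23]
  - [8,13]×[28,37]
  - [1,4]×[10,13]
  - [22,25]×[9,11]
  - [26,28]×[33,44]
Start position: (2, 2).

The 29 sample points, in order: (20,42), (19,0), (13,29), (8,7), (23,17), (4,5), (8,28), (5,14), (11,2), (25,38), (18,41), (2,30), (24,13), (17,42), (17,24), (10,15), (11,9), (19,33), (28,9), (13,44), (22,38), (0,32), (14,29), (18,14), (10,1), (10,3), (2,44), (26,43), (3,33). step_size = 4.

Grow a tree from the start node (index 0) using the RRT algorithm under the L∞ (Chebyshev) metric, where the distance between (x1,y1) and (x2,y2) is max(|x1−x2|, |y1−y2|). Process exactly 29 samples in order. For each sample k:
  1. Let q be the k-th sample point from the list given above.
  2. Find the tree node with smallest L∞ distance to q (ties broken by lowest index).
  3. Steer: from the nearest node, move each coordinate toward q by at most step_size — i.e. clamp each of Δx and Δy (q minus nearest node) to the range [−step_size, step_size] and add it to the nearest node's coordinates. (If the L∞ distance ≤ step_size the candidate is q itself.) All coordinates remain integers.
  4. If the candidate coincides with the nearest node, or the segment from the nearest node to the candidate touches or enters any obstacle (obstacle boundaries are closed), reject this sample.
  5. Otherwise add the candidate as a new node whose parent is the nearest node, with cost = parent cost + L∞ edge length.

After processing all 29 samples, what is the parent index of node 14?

Parent of node 14: 11

1. q=(20,42) nearest=0 d=40 new=(6,6) → add node 1 parent=0 cost=4
2. q=(19,0) nearest=1 d=13 new=(10,2) → add node 2 parent=1 cost=8
3. q=(13,29) nearest=1 d=23 new=(10,10) → add node 3 parent=1 cost=8
4. q=(8,7) nearest=1 d=2 new=(8,7) → add node 4 parent=1 cost=6
5. q=(23,17) nearest=3 d=13 new=(14,14) → add node 5 parent=3 cost=12
6. q=(4,5) nearest=1 d=2 new=(4,5) → add node 6 parent=1 cost=6
7. q=(8,28) nearest=5 d=14 new=(10,18) → add node 7 parent=5 cost=16
8. q=(5,14) nearest=3 d=5 new=(6,14) → add node 8 parent=3 cost=12
9. q=(11,2) nearest=2 d=1 new=(11,2) → add node 9 parent=2 cost=9
10. q=(25,38) nearest=7 d=20 new=(14,22) → add node 10 parent=7 cost=20
11. q=(18,41) nearest=10 d=19 new=(18,26) → add node 11 parent=10 cost=24
12. q=(2,30) nearest=7 d=12 new=(6,22) → blocked by [3,8]×[21,23], reject
13. q=(24,13) nearest=5 d=10 new=(18,13) → add node 12 parent=5 cost=16
14. q=(17,42) nearest=11 d=16 new=(17,30) → add node 13 parent=11 cost=28
15. q=(17,24) nearest=11 d=2 new=(17,24) → add node 14 parent=11 cost=26
16. q=(10,15) nearest=7 d=3 new=(10,15) → add node 15 parent=7 cost=19
17. q=(11,9) nearest=3 d=1 new=(11,9) → add node 16 parent=3 cost=9
18. q=(19,33) nearest=13 d=3 new=(19,33) → add node 17 parent=13 cost=31
19. q=(28,9) nearest=12 d=10 new=(22,9) → blocked by [22,25]×[9,11], reject
20. q=(13,44) nearest=17 d=11 new=(15,37) → add node 18 parent=17 cost=35
21. q=(22,38) nearest=17 d=5 new=(22,37) → add node 19 parent=17 cost=35
22. q=(0,32) nearest=7 d=14 new=(6,22) → blocked by [3,8]×[21,23], reject
23. q=(14,29) nearest=13 d=3 new=(14,29) → add node 20 parent=13 cost=31
24. q=(18,14) nearest=12 d=1 new=(18,14) → add node 21 parent=12 cost=17
25. q=(10,1) nearest=2 d=1 new=(10,1) → add node 22 parent=2 cost=9
26. q=(10,3) nearest=2 d=1 new=(10,3) → add node 23 parent=2 cost=9
27. q=(2,44) nearest=18 d=13 new=(11,41) → add node 24 parent=18 cost=39
28. q=(26,43) nearest=19 d=6 new=(26,41) → blocked by [26,28]×[33,44], reject
29. q=(3,33) nearest=24 d=8 new=(7,37) → add node 25 parent=24 cost=43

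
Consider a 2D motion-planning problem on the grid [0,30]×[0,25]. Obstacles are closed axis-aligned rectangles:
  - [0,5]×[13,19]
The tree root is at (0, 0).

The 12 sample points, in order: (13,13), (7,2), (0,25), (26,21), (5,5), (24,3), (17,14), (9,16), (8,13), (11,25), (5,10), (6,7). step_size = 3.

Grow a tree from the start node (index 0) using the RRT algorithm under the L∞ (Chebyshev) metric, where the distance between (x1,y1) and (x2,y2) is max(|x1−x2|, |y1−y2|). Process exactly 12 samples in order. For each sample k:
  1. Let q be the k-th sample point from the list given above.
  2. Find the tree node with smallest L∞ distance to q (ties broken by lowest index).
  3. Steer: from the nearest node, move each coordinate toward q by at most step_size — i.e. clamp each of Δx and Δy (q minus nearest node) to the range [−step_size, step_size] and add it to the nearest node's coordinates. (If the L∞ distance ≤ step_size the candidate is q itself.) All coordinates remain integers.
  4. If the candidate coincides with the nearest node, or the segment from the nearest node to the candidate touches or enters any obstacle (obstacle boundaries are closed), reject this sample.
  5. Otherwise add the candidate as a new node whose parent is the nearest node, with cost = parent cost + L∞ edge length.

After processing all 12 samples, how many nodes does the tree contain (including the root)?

Node count: 13

1. q=(13,13) nearest=0 d=13 new=(3,3) → add node 1 parent=0 cost=3
2. q=(7,2) nearest=1 d=4 new=(6,2) → add node 2 parent=1 cost=6
3. q=(0,25) nearest=1 d=22 new=(0,6) → add node 3 parent=1 cost=6
4. q=(26,21) nearest=2 d=20 new=(9,5) → add node 4 parent=2 cost=9
5. q=(5,5) nearest=1 d=2 new=(5,5) → add node 5 parent=1 cost=5
6. q=(24,3) nearest=4 d=15 new=(12,3) → add node 6 parent=4 cost=12
7. q=(17,14) nearest=4 d=9 new=(12,8) → add node 7 parent=4 cost=12
8. q=(9,16) nearest=7 d=8 new=(9,11) → add node 8 parent=7 cost=15
9. q=(8,13) nearest=8 d=2 new=(8,13) → add node 9 parent=8 cost=17
10. q=(11,25) nearest=9 d=12 new=(11,16) → add node 10 parent=9 cost=20
11. q=(5,10) nearest=9 d=3 new=(5,10) → add node 11 parent=9 cost=20
12. q=(6,7) nearest=5 d=2 new=(6,7) → add node 12 parent=5 cost=7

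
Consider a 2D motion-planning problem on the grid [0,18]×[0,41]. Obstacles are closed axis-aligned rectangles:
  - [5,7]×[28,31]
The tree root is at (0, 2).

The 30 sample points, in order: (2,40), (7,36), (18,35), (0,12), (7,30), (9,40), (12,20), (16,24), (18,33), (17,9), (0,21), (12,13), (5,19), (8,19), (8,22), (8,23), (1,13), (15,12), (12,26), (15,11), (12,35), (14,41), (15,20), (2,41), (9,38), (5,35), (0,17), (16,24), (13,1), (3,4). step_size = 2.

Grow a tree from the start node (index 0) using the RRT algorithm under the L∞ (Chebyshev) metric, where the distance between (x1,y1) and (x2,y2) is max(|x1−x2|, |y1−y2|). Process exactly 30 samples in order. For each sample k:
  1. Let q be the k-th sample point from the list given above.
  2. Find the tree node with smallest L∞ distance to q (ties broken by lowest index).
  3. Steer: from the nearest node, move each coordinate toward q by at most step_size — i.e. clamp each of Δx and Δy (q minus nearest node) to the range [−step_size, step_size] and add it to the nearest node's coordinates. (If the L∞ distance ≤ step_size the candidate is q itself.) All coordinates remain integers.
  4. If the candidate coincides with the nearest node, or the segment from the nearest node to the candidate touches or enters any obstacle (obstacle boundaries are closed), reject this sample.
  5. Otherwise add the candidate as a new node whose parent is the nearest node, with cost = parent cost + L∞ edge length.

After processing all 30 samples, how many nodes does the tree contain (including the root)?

1. q=(2,40) nearest=0 d=38 new=(2,4) → add node 1 parent=0 cost=2
2. q=(7,36) nearest=1 d=32 new=(4,6) → add node 2 parent=1 cost=4
3. q=(18,35) nearest=2 d=29 new=(6,8) → add node 3 parent=2 cost=6
4. q=(0,12) nearest=2 d=6 new=(2,8) → add node 4 parent=2 cost=6
5. q=(7,30) nearest=3 d=22 new=(7,10) → add node 5 parent=3 cost=8
6. q=(9,40) nearest=5 d=30 new=(9,12) → add node 6 parent=5 cost=10
7. q=(12,20) nearest=6 d=8 new=(11,14) → add node 7 parent=6 cost=12
8. q=(16,24) nearest=7 d=10 new=(13,16) → add node 8 parent=7 cost=14
9. q=(18,33) nearest=8 d=17 new=(15,18) → add node 9 parent=8 cost=16
10. q=(17,9) nearest=7 d=6 new=(13,12) → add node 10 parent=7 cost=14
11. q=(0,21) nearest=6 d=9 new=(7,14) → add node 11 parent=6 cost=12
12. q=(12,13) nearest=7 d=1 new=(12,13) → add node 12 parent=7 cost=13
13. q=(5,19) nearest=11 d=5 new=(5,16) → add node 13 parent=11 cost=14
14. q=(8,19) nearest=13 d=3 new=(7,18) → add node 14 parent=13 cost=16
15. q=(8,22) nearest=14 d=4 new=(8,20) → add node 15 parent=14 cost=18
16. q=(8,23) nearest=15 d=3 new=(8,22) → add node 16 parent=15 cost=20
17. q=(1,13) nearest=13 d=4 new=(3,14) → add node 17 parent=13 cost=16
18. q=(15,12) nearest=10 d=2 new=(15,12) → add node 18 parent=10 cost=16
19. q=(12,26) nearest=16 d=4 new=(10,24) → add node 19 parent=16 cost=22
20. q=(15,11) nearest=18 d=1 new=(15,11) → add node 20 parent=18 cost=17
21. q=(12,35) nearest=19 d=11 new=(12,26) → add node 21 parent=19 cost=24
22. q=(14,41) nearest=21 d=15 new=(14,28) → add node 22 parent=21 cost=26
23. q=(15,20) nearest=9 d=2 new=(15,20) → add node 23 parent=9 cost=18
24. q=(2,41) nearest=22 d=13 new=(12,30) → add node 24 parent=22 cost=28
25. q=(9,38) nearest=24 d=8 new=(10,32) → add node 25 parent=24 cost=30
26. q=(5,35) nearest=25 d=5 new=(8,34) → add node 26 parent=25 cost=32
27. q=(0,17) nearest=17 d=3 new=(1,16) → add node 27 parent=17 cost=18
28. q=(16,24) nearest=21 d=4 new=(14,24) → add node 28 parent=21 cost=26
29. q=(13,1) nearest=3 d=7 new=(8,6) → add node 29 parent=3 cost=8
30. q=(3,4) nearest=1 d=1 new=(3,4) → add node 30 parent=1 cost=3

Node count: 31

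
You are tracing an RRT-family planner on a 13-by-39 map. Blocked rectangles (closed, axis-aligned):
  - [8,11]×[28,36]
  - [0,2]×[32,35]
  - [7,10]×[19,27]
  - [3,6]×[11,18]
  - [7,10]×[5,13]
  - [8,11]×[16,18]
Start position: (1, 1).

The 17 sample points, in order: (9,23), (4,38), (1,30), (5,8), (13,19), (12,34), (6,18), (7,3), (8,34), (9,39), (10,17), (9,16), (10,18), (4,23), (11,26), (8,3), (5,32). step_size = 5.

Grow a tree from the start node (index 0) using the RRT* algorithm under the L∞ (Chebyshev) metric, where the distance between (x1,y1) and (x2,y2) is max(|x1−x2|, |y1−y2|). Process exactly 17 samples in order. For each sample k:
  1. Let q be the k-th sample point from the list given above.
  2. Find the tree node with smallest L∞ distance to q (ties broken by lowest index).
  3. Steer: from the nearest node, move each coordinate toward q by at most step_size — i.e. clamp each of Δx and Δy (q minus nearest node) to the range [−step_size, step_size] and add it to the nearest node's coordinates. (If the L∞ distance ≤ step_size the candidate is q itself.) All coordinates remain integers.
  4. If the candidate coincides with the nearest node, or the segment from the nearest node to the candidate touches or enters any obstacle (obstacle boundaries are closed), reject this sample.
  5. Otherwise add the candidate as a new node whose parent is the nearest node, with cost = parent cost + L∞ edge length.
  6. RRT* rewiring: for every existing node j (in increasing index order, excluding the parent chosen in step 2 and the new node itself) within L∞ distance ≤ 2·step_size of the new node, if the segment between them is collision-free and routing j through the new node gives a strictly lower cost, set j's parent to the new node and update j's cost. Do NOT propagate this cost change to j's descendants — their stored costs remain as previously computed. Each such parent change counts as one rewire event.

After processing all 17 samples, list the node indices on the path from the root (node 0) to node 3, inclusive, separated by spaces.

1. q=(9,23) nearest=0 d=22 new=(6,6) → add node 1 parent=0 cost=5
2. q=(4,38) nearest=1 d=32 new=(4,11) → blocked by [3,6]×[11,18], reject
3. q=(1,30) nearest=1 d=24 new=(1,11) → add node 2 parent=1 cost=10
4. q=(5,8) nearest=1 d=2 new=(5,8) → add node 3 parent=1 cost=7
5. q=(13,19) nearest=3 d=11 new=(10,13) → blocked by [7,10]×[5,13], reject
6. q=(12,34) nearest=2 d=23 new=(6,16) → blocked by [3,6]×[11,18], reject
7. q=(6,18) nearest=2 d=7 new=(6,16) → blocked by [3,6]×[11,18], reject
8. q=(7,3) nearest=1 d=3 new=(7,3) → add node 4 parent=1 cost=8
9. q=(8,34) nearest=2 d=23 new=(6,16) → blocked by [3,6]×[11,18], reject
10. q=(9,39) nearest=2 d=28 new=(6,16) → blocked by [3,6]×[11,18], reject
11. q=(10,17) nearest=2 d=9 new=(6,16) → blocked by [3,6]×[11,18], reject
12. q=(9,16) nearest=2 d=8 new=(6,16) → blocked by [3,6]×[11,18], reject
13. q=(10,18) nearest=2 d=9 new=(6,16) → blocked by [3,6]×[11,18], reject
14. q=(4,23) nearest=2 d=12 new=(4,16) → blocked by [3,6]×[11,18], reject
15. q=(11,26) nearest=2 d=15 new=(6,16) → blocked by [3,6]×[11,18], reject
16. q=(8,3) nearest=4 d=1 new=(8,3) → add node 5 parent=4 cost=9
17. q=(5,32) nearest=2 d=21 new=(5,16) → blocked by [3,6]×[11,18], reject

Path: 0 1 3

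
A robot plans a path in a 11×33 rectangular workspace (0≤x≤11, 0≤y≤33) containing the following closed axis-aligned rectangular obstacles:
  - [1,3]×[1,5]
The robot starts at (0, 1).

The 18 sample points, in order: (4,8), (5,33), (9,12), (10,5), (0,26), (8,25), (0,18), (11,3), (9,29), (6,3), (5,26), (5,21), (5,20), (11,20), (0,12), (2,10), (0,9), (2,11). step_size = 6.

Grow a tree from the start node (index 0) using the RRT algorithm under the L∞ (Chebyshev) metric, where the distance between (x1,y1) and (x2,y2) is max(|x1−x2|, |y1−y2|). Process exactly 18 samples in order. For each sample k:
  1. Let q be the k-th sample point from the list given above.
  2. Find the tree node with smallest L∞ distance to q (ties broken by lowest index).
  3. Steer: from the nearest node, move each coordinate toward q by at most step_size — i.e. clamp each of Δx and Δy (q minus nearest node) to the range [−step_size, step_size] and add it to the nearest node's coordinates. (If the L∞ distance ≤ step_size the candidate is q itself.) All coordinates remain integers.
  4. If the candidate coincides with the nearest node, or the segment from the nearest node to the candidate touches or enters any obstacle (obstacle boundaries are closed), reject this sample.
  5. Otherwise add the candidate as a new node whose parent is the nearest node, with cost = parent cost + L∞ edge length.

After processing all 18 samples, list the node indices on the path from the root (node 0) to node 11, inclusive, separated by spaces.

Path: 0 1 11

1. q=(4,8) nearest=0 d=7 new=(4,7) → blocked by [1,3]×[1,5], reject
2. q=(5,33) nearest=0 d=32 new=(5,7) → blocked by [1,3]×[1,5], reject
3. q=(9,12) nearest=0 d=11 new=(6,7) → blocked by [1,3]×[1,5], reject
4. q=(10,5) nearest=0 d=10 new=(6,5) → blocked by [1,3]×[1,5], reject
5. q=(0,26) nearest=0 d=25 new=(0,7) → add node 1 parent=0 cost=6
6. q=(8,25) nearest=1 d=18 new=(6,13) → add node 2 parent=1 cost=12
7. q=(0,18) nearest=2 d=6 new=(0,18) → add node 3 parent=2 cost=18
8. q=(11,3) nearest=2 d=10 new=(11,7) → add node 4 parent=2 cost=18
9. q=(9,29) nearest=3 d=11 new=(6,24) → add node 5 parent=3 cost=24
10. q=(6,3) nearest=4 d=5 new=(6,3) → add node 6 parent=4 cost=23
11. q=(5,26) nearest=5 d=2 new=(5,26) → add node 7 parent=5 cost=26
12. q=(5,21) nearest=5 d=3 new=(5,21) → add node 8 parent=5 cost=27
13. q=(5,20) nearest=8 d=1 new=(5,20) → add node 9 parent=8 cost=28
14. q=(11,20) nearest=5 d=5 new=(11,20) → add node 10 parent=5 cost=29
15. q=(0,12) nearest=1 d=5 new=(0,12) → add node 11 parent=1 cost=11
16. q=(2,10) nearest=11 d=2 new=(2,10) → add node 12 parent=11 cost=13
17. q=(0,9) nearest=1 d=2 new=(0,9) → add node 13 parent=1 cost=8
18. q=(2,11) nearest=12 d=1 new=(2,11) → add node 14 parent=12 cost=14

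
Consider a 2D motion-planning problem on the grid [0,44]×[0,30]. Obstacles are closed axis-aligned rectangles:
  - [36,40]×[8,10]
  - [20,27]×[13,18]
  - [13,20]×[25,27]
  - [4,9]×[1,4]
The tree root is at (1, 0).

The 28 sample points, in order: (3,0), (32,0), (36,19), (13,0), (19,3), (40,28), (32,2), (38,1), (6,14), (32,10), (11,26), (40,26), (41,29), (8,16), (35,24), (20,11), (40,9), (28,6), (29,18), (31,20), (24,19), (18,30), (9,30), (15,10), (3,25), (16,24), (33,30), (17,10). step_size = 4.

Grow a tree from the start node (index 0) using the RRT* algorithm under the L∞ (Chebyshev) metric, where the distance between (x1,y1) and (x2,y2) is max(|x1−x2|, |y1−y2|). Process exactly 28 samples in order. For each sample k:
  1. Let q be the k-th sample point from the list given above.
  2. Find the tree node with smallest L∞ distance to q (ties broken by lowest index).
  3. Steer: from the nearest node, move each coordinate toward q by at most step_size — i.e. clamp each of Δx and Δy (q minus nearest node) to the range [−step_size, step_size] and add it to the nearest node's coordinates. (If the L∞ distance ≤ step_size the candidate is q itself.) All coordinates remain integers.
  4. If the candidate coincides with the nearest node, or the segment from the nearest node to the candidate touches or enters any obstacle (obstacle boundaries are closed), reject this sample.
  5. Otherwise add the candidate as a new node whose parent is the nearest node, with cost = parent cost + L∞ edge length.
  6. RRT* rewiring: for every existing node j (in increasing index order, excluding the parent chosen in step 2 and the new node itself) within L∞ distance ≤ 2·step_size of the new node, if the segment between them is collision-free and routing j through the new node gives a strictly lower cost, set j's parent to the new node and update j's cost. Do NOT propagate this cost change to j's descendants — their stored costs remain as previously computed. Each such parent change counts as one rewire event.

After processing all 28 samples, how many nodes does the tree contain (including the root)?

1. q=(3,0) nearest=0 d=2 new=(3,0) → add node 1 parent=0 cost=2
2. q=(32,0) nearest=1 d=29 new=(7,0) → add node 2 parent=1 cost=6
3. q=(36,19) nearest=2 d=29 new=(11,4) → blocked by [4,9]×[1,4], reject
4. q=(13,0) nearest=2 d=6 new=(11,0) → add node 3 parent=2 cost=10
5. q=(19,3) nearest=3 d=8 new=(15,3) → add node 4 parent=3 cost=14
6. q=(40,28) nearest=4 d=25 new=(19,7) → add node 5 parent=4 cost=18
7. q=(32,2) nearest=5 d=13 new=(23,3) → add node 6 parent=5 cost=22
8. q=(38,1) nearest=6 d=15 new=(27,1) → add node 7 parent=6 cost=26
9. q=(6,14) nearest=4 d=11 new=(11,7) → add node 8 parent=4 cost=18
10. q=(32,10) nearest=6 d=9 new=(27,7) → add node 9 parent=6 cost=26
11. q=(11,26) nearest=5 d=19 new=(15,11) → add node 10 parent=5 cost=22
12. q=(40,26) nearest=9 d=19 new=(31,11) → add node 11 parent=9 cost=30
13. q=(41,29) nearest=11 d=18 new=(35,15) → add node 12 parent=11 cost=34
14. q=(8,16) nearest=10 d=7 new=(11,15) → add node 13 parent=10 cost=26
15. q=(35,24) nearest=12 d=9 new=(35,19) → add node 14 parent=12 cost=38
16. q=(20,11) nearest=5 d=4 new=(20,11) → add node 15 parent=5 cost=22
17. q=(40,9) nearest=12 d=6 new=(39,11) → add node 16 parent=12 cost=38
18. q=(28,6) nearest=9 d=1 new=(28,6) → add node 17 parent=9 cost=27
19. q=(29,18) nearest=12 d=6 new=(31,18) → add node 18 parent=12 cost=38
20. q=(31,20) nearest=18 d=2 new=(31,20) → add node 19 parent=18 cost=40
21. q=(24,19) nearest=18 d=7 new=(27,19) → add node 20 parent=18 cost=42
22. q=(18,30) nearest=20 d=11 new=(23,23) → add node 21 parent=20 cost=46
23. q=(9,30) nearest=21 d=14 new=(19,27) → blocked by [13,20]×[25,27], reject
24. q=(15,10) nearest=10 d=1 new=(15,10) → add node 22 parent=10 cost=23
25. q=(3,25) nearest=13 d=10 new=(7,19) → add node 23 parent=13 cost=30
26. q=(16,24) nearest=21 d=7 new=(19,24) → add node 24 parent=21 cost=50
27. q=(33,30) nearest=19 d=10 new=(33,24) → add node 25 parent=19 cost=44
28. q=(17,10) nearest=10 d=2 new=(17,10) → add node 26 parent=10 cost=24

Node count: 27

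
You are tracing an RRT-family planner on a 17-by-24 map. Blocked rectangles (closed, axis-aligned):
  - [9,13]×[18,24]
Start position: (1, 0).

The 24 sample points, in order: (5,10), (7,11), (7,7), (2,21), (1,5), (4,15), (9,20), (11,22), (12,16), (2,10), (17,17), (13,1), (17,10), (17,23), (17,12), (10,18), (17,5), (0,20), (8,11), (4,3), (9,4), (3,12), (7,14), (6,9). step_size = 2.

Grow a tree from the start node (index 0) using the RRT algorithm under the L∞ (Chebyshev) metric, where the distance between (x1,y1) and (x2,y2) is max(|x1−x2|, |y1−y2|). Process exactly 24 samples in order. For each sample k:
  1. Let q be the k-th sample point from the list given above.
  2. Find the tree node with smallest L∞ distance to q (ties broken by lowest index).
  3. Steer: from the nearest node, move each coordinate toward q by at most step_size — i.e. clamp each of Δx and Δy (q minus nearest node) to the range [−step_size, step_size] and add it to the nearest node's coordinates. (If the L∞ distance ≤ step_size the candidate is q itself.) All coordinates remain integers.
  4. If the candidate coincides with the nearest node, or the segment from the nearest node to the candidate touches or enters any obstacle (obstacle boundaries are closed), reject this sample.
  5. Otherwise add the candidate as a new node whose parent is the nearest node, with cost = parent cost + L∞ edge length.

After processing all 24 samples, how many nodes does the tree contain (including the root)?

Node count: 22

1. q=(5,10) nearest=0 d=10 new=(3,2) → add node 1 parent=0 cost=2
2. q=(7,11) nearest=1 d=9 new=(5,4) → add node 2 parent=1 cost=4
3. q=(7,7) nearest=2 d=3 new=(7,6) → add node 3 parent=2 cost=6
4. q=(2,21) nearest=3 d=15 new=(5,8) → add node 4 parent=3 cost=8
5. q=(1,5) nearest=1 d=3 new=(1,4) → add node 5 parent=1 cost=4
6. q=(4,15) nearest=4 d=7 new=(4,10) → add node 6 parent=4 cost=10
7. q=(9,20) nearest=6 d=10 new=(6,12) → add node 7 parent=6 cost=12
8. q=(11,22) nearest=7 d=10 new=(8,14) → add node 8 parent=7 cost=14
9. q=(12,16) nearest=8 d=4 new=(10,16) → add node 9 parent=8 cost=16
10. q=(2,10) nearest=6 d=2 new=(2,10) → add node 10 parent=6 cost=12
11. q=(17,17) nearest=9 d=7 new=(12,17) → add node 11 parent=9 cost=18
12. q=(13,1) nearest=3 d=6 new=(9,4) → add node 12 parent=3 cost=8
13. q=(17,10) nearest=9 d=7 new=(12,14) → add node 13 parent=9 cost=18
14. q=(17,23) nearest=11 d=6 new=(14,19) → blocked by [9,13]×[18,24], reject
15. q=(17,12) nearest=11 d=5 new=(14,15) → add node 14 parent=11 cost=20
16. q=(10,18) nearest=9 d=2 new=(10,18) → blocked by [9,13]×[18,24], reject
17. q=(17,5) nearest=12 d=8 new=(11,5) → add node 15 parent=12 cost=10
18. q=(0,20) nearest=7 d=8 new=(4,14) → add node 16 parent=7 cost=14
19. q=(8,11) nearest=7 d=2 new=(8,11) → add node 17 parent=7 cost=14
20. q=(4,3) nearest=1 d=1 new=(4,3) → add node 18 parent=1 cost=3
21. q=(9,4) nearest=12 d=0 → coincident, reject
22. q=(3,12) nearest=6 d=2 new=(3,12) → add node 19 parent=6 cost=12
23. q=(7,14) nearest=8 d=1 new=(7,14) → add node 20 parent=8 cost=15
24. q=(6,9) nearest=4 d=1 new=(6,9) → add node 21 parent=4 cost=9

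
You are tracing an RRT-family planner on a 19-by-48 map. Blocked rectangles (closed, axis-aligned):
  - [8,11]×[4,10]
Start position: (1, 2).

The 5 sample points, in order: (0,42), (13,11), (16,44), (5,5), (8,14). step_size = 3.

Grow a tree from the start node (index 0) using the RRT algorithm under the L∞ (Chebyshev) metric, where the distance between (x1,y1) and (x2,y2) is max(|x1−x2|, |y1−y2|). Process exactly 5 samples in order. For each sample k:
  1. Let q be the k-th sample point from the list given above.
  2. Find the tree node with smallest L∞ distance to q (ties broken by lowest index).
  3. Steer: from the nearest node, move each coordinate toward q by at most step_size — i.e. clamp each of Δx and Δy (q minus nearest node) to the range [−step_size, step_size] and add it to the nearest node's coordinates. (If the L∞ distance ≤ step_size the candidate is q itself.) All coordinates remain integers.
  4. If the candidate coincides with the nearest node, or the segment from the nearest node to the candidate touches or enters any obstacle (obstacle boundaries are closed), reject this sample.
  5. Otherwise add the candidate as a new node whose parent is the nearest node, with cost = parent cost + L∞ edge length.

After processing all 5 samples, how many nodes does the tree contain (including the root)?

Node count: 6

1. q=(0,42) nearest=0 d=40 new=(0,5) → add node 1 parent=0 cost=3
2. q=(13,11) nearest=0 d=12 new=(4,5) → add node 2 parent=0 cost=3
3. q=(16,44) nearest=1 d=39 new=(3,8) → add node 3 parent=1 cost=6
4. q=(5,5) nearest=2 d=1 new=(5,5) → add node 4 parent=2 cost=4
5. q=(8,14) nearest=3 d=6 new=(6,11) → add node 5 parent=3 cost=9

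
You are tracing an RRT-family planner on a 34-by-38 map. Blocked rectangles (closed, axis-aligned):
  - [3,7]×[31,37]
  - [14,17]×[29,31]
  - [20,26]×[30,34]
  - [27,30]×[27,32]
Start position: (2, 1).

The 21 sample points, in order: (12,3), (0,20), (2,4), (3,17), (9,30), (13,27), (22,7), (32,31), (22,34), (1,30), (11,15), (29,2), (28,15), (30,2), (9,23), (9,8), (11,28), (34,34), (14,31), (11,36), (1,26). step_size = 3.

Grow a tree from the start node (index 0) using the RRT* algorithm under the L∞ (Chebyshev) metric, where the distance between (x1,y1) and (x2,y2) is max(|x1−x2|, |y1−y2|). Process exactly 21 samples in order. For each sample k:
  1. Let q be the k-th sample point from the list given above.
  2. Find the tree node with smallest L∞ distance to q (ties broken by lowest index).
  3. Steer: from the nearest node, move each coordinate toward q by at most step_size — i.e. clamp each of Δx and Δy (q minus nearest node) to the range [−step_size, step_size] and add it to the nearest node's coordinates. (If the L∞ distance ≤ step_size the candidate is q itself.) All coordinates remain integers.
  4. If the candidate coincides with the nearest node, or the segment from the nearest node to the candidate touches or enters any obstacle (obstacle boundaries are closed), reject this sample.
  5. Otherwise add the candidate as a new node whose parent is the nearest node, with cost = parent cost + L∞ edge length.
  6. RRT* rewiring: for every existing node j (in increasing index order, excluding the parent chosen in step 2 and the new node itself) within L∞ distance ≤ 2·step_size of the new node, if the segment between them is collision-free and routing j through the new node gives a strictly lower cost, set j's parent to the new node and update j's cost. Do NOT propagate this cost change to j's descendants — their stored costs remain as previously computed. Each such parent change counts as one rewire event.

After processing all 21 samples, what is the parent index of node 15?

Parent of node 15: 10

1. q=(12,3) nearest=0 d=10 new=(5,3) → add node 1 parent=0 cost=3
2. q=(0,20) nearest=1 d=17 new=(2,6) → add node 2 parent=1 cost=6
3. q=(2,4) nearest=2 d=2 new=(2,4) → add node 3 parent=2 cost=8
4. q=(3,17) nearest=2 d=11 new=(3,9) → add node 4 parent=2 cost=9
5. q=(9,30) nearest=4 d=21 new=(6,12) → add node 5 parent=4 cost=12
6. q=(13,27) nearest=5 d=15 new=(9,15) → add node 6 parent=5 cost=15
7. q=(22,7) nearest=6 d=13 new=(12,12) → add node 7 parent=6 cost=18
8. q=(32,31) nearest=7 d=20 new=(15,15) → add node 8 parent=7 cost=21
9. q=(22,34) nearest=6 d=19 new=(12,18) → add node 9 parent=6 cost=18
10. q=(1,30) nearest=9 d=12 new=(9,21) → add node 10 parent=9 cost=21
11. q=(11,15) nearest=6 d=2 new=(11,15) → add node 11 parent=6 cost=17
12. q=(29,2) nearest=8 d=14 new=(18,12) → add node 12 parent=8 cost=24
13. q=(28,15) nearest=12 d=10 new=(21,15) → add node 13 parent=12 cost=27
14. q=(30,2) nearest=12 d=12 new=(21,9) → add node 14 parent=12 cost=27
15. q=(9,23) nearest=10 d=2 new=(9,23) → add node 15 parent=10 cost=23
16. q=(9,8) nearest=5 d=4 new=(9,9) → add node 16 parent=5 cost=15
17. q=(11,28) nearest=15 d=5 new=(11,26) → add node 17 parent=15 cost=26
18. q=(34,34) nearest=8 d=19 new=(18,18) → add node 18 parent=8 cost=24
19. q=(14,31) nearest=17 d=5 new=(14,29) → blocked by [14,17]×[29,31], reject
20. q=(11,36) nearest=17 d=10 new=(11,29) → add node 19 parent=17 cost=29
21. q=(1,26) nearest=10 d=8 new=(6,24) → add node 20 parent=10 cost=24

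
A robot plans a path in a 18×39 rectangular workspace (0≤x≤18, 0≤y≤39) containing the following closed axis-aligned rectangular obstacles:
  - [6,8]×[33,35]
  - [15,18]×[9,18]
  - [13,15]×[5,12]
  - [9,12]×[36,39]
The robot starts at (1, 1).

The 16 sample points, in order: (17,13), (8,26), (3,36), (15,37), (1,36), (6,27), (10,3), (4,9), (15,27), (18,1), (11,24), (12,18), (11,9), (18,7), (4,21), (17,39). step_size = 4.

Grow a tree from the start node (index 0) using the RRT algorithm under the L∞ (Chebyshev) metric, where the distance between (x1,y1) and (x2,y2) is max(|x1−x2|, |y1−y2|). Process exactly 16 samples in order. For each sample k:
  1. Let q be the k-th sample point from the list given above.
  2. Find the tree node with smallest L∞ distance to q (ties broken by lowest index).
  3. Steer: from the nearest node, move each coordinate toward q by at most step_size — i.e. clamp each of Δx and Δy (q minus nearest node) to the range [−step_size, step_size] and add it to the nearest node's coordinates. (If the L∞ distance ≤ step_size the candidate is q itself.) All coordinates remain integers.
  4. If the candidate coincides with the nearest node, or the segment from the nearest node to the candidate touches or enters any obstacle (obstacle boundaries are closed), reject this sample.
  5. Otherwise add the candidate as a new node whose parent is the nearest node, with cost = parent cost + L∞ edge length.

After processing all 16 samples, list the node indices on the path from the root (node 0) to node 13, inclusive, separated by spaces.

1. q=(17,13) nearest=0 d=16 new=(5,5) → add node 1 parent=0 cost=4
2. q=(8,26) nearest=1 d=21 new=(8,9) → add node 2 parent=1 cost=8
3. q=(3,36) nearest=2 d=27 new=(4,13) → add node 3 parent=2 cost=12
4. q=(15,37) nearest=3 d=24 new=(8,17) → add node 4 parent=3 cost=16
5. q=(1,36) nearest=4 d=19 new=(4,21) → add node 5 parent=4 cost=20
6. q=(6,27) nearest=5 d=6 new=(6,25) → add node 6 parent=5 cost=24
7. q=(10,3) nearest=1 d=5 new=(9,3) → add node 7 parent=1 cost=8
8. q=(4,9) nearest=1 d=4 new=(4,9) → add node 8 parent=1 cost=8
9. q=(15,27) nearest=6 d=9 new=(10,27) → add node 9 parent=6 cost=28
10. q=(18,1) nearest=7 d=9 new=(13,1) → add node 10 parent=7 cost=12
11. q=(11,24) nearest=9 d=3 new=(11,24) → add node 11 parent=9 cost=31
12. q=(12,18) nearest=4 d=4 new=(12,18) → add node 12 parent=4 cost=20
13. q=(11,9) nearest=2 d=3 new=(11,9) → add node 13 parent=2 cost=11
14. q=(18,7) nearest=10 d=6 new=(17,5) → add node 14 parent=10 cost=16
15. q=(4,21) nearest=5 d=0 → coincident, reject
16. q=(17,39) nearest=9 d=12 new=(14,31) → add node 15 parent=9 cost=32

Path: 0 1 2 13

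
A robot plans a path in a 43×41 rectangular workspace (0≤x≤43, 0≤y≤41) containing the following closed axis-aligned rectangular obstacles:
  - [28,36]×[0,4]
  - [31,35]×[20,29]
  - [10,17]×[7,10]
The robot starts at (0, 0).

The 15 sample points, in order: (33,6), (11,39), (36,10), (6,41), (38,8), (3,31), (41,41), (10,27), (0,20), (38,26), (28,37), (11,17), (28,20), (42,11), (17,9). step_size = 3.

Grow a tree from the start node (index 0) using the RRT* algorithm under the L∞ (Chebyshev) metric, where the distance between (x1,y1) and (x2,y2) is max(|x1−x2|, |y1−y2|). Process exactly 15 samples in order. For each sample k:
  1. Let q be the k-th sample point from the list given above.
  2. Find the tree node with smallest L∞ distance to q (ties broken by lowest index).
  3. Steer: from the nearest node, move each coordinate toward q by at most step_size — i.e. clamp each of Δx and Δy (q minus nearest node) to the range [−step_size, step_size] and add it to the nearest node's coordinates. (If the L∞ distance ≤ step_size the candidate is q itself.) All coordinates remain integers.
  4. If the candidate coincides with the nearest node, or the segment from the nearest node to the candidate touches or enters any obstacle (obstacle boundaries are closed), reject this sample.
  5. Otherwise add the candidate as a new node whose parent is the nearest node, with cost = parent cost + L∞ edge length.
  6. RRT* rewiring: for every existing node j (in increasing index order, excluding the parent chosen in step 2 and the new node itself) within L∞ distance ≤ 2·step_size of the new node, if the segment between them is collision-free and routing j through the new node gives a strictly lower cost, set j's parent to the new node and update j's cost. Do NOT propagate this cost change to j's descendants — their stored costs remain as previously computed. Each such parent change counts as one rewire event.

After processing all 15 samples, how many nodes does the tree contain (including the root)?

Node count: 12

1. q=(33,6) nearest=0 d=33 new=(3,3) → add node 1 parent=0 cost=3
2. q=(11,39) nearest=1 d=36 new=(6,6) → add node 2 parent=1 cost=6
3. q=(36,10) nearest=2 d=30 new=(9,9) → add node 3 parent=2 cost=9
4. q=(6,41) nearest=3 d=32 new=(6,12) → add node 4 parent=3 cost=12
5. q=(38,8) nearest=3 d=29 new=(12,8) → blocked by [10,17]×[7,10], reject
6. q=(3,31) nearest=4 d=19 new=(3,15) → add node 5 parent=4 cost=15
7. q=(41,41) nearest=3 d=32 new=(12,12) → blocked by [10,17]×[7,10], reject
8. q=(10,27) nearest=5 d=12 new=(6,18) → add node 6 parent=5 cost=18
9. q=(0,20) nearest=5 d=5 new=(0,18) → add node 7 parent=5 cost=18
10. q=(38,26) nearest=3 d=29 new=(12,12) → blocked by [10,17]×[7,10], reject
11. q=(28,37) nearest=6 d=22 new=(9,21) → add node 8 parent=6 cost=21
12. q=(11,17) nearest=8 d=4 new=(11,18) → add node 9 parent=8 cost=24
13. q=(28,20) nearest=9 d=17 new=(14,20) → add node 10 parent=9 cost=27
14. q=(42,11) nearest=10 d=28 new=(17,17) → add node 11 parent=10 cost=30
15. q=(17,9) nearest=3 d=8 new=(12,9) → blocked by [10,17]×[7,10], reject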